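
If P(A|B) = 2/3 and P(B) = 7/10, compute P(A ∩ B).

By definition, P(A|B) = P(A ∩ B) / P(B)
So P(A ∩ B) = P(A|B) × P(B)
= 2/3 × 7/10
= 7/15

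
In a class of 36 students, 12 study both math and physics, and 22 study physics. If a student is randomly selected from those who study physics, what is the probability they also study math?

P(A ∩ B) = 12/36 = 1/3
P(B) = 22/36 = 11/18
P(A|B) = P(A ∩ B) / P(B) = (1/3) / (11/18) = 6/11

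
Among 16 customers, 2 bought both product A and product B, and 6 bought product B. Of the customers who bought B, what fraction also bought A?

P(A ∩ B) = 2/16 = 1/8
P(B) = 6/16 = 3/8
P(A|B) = P(A ∩ B) / P(B) = (1/8) / (3/8) = 1/3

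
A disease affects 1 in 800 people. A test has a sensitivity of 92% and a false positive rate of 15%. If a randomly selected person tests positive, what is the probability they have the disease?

Let D = the rare event, + = positive/flagged.
P(D) = 1/800
P(+|D) = 92/100 = 23/25
P(+|D') = 15/100 = 3/20
P(+) = P(+|D)P(D) + P(+|D')P(D')
     = \frac{23}{25} × \frac{1}{800} + \frac{3}{20} × \frac{799}{800}
     = \frac{12077}{80000}
P(D|+) = P(+|D)P(D)/P(+) = \frac{92}{12077}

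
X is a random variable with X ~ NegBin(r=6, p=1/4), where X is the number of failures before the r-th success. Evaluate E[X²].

Using the identity E[X²] = Var(X) + (E[X])²:
E[X] = 18
Var(X) = 72
E[X²] = 72 + (18)²
= 396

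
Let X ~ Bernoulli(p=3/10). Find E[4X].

For X ~ Bernoulli(p=3/10):
E[X] = \frac{3}{10}
E[4X] = 4 × E[X] + 0 = \frac{6}{5}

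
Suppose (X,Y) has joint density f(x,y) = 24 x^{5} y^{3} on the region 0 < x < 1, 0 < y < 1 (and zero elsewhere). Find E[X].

E[X] = ∫_0^1 ∫_0^1 x × f(x,y) dy dx
= ∫_0^1 ∫_0^1 x × (24 x^{5} y^{3}) dy dx
= \frac{6}{7}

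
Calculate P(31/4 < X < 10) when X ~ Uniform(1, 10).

P(31/4 < X < 10) = ∫_{31/4}^{10} f(x) dx
where f(x) = \frac{1}{9}
= \frac{1}{4}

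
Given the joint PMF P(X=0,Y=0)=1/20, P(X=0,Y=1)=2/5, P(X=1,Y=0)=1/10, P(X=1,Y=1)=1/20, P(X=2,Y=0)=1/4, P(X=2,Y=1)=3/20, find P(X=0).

P(X=0) = P(X=0,Y=0) + P(X=0,Y=1)
= 1/20 + 2/5
= 9/20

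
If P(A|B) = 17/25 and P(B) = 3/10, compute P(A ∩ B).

By definition, P(A|B) = P(A ∩ B) / P(B)
So P(A ∩ B) = P(A|B) × P(B)
= 17/25 × 3/10
= 51/250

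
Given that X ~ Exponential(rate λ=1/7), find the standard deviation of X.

For X ~ Exponential(rate λ=1/7):
Var(X) = 49
SD(X) = √(Var(X)) = √(49) = 7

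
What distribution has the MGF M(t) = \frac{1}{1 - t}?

The MGF M(t) = \frac{1}{1 - t} is the standard form for the Exponential distribution.
Comparing with the known MGF formula identifies: Exponential(rate λ=1)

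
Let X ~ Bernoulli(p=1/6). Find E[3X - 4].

For X ~ Bernoulli(p=1/6):
E[X] = \frac{1}{6}
E[3X - 4] = 3 × E[X] - 4 = - \frac{7}{2}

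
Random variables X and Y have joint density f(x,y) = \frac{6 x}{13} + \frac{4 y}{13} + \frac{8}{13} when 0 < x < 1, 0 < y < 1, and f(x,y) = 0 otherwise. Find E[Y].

E[Y] = ∫_0^1 ∫_0^1 y × f(x,y) dx dy
= \frac{41}{78}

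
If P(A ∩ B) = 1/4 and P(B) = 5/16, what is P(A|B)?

P(A|B) = P(A ∩ B) / P(B)
= (1/4) / (5/16)
= 4/5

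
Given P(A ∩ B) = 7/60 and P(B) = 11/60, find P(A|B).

P(A|B) = P(A ∩ B) / P(B)
= (7/60) / (11/60)
= 7/11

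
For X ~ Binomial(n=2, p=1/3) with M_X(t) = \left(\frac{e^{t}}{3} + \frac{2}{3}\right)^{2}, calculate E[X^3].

To find E[X^3], compute M^(3)(0):
M^(1)(t) = \frac{2 \left(\frac{e^{t}}{3} + \frac{2}{3}\right) e^{t}}{3}
M^(2)(t) = \frac{2 \left(\frac{e^{t}}{3} + \frac{2}{3}\right) e^{t}}{3} + \frac{2 e^{2 t}}{9}
M^(3)(t) = \frac{2 \left(\frac{e^{t}}{3} + \frac{2}{3}\right) e^{t}}{3} + \frac{2 e^{2 t}}{3}
M^(3)(0) = \frac{4}{3}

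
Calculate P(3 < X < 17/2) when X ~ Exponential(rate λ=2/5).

P(3 < X < 17/2) = ∫_{3}^{17/2} f(x) dx
where f(x) = \frac{2 e^{- \frac{2 x}{5}}}{5}
= - \frac{1 - e^{\frac{11}{5}}}{e^{\frac{17}{5}}}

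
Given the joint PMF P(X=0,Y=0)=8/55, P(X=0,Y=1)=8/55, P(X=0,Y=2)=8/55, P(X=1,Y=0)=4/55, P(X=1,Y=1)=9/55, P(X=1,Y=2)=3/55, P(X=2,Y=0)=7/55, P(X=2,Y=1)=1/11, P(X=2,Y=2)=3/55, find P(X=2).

P(X=2) = P(X=2,Y=0) + P(X=2,Y=1) + P(X=2,Y=2)
= 7/55 + 1/11 + 3/55
= 3/11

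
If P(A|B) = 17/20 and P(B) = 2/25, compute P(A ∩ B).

By definition, P(A|B) = P(A ∩ B) / P(B)
So P(A ∩ B) = P(A|B) × P(B)
= 17/20 × 2/25
= 17/250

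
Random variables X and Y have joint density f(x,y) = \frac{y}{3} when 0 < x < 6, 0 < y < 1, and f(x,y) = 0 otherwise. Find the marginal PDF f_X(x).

f_X(x) = ∫_0^1 f(x,y) dy
= ∫_0^1 \frac{y}{3} dy
= \frac{1}{6} for 0 < x < 6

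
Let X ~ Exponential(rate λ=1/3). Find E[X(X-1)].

E[X(X-1)] = E[X² - X] = E[X²] - E[X]
E[X] = 3
E[X²] = Var(X) + (E[X])² = 9 + (3)² = 18
E[X(X-1)] = 18 - 3 = 15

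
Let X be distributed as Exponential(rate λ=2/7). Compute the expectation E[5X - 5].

For X ~ Exponential(rate λ=2/7):
E[X] = \frac{7}{2}
E[5X - 5] = 5 × E[X] - 5 = \frac{25}{2}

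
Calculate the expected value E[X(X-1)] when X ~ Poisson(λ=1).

E[X(X-1)] = E[X² - X] = E[X²] - E[X]
E[X] = 1
E[X²] = Var(X) + (E[X])² = 1 + (1)² = 2
E[X(X-1)] = 2 - 1 = 1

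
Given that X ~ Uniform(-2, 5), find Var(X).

For X ~ Uniform(-2, 5):
Var(X) = \frac{49}{12}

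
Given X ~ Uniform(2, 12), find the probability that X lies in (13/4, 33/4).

P(13/4 < X < 33/4) = ∫_{13/4}^{33/4} f(x) dx
where f(x) = \frac{1}{10}
= \frac{1}{2}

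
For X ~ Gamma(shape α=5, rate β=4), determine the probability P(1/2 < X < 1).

P(1/2 < X < 1) = ∫_{1/2}^{1} f(x) dx
where f(x) = \frac{128 x^{4} e^{- 4 x}}{3}
= \frac{-103 + 21 e^{2}}{3 e^{4}}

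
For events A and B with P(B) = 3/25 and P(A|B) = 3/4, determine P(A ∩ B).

By definition, P(A|B) = P(A ∩ B) / P(B)
So P(A ∩ B) = P(A|B) × P(B)
= 3/4 × 3/25
= 9/100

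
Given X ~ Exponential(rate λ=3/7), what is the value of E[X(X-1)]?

E[X(X-1)] = E[X² - X] = E[X²] - E[X]
E[X] = \frac{7}{3}
E[X²] = Var(X) + (E[X])² = \frac{49}{9} + (\frac{7}{3})² = \frac{98}{9}
E[X(X-1)] = \frac{98}{9} - \frac{7}{3} = \frac{77}{9}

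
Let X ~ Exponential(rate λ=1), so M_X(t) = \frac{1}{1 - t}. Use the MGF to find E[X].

To find E[X], compute M^(1)(0):
M^(1)(t) = \frac{1}{\left(1 - t\right)^{2}}
M^(1)(0) = 1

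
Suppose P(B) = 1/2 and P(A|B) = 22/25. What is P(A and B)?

By definition, P(A|B) = P(A ∩ B) / P(B)
So P(A ∩ B) = P(A|B) × P(B)
= 22/25 × 1/2
= 11/25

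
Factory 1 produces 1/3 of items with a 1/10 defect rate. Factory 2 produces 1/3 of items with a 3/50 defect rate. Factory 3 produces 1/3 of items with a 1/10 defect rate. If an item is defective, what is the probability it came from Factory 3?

Using Bayes' theorem:
P(F1) = 1/3, P(D|F1) = 1/10
P(F2) = 1/3, P(D|F2) = 3/50
P(F3) = 1/3, P(D|F3) = 1/10
P(D) = P(D|F1)P(F1) + P(D|F2)P(F2) + P(D|F3)P(F3)
     = \frac{13}{150}
P(F3|D) = P(D|F3)P(F3) / P(D)
= \frac{5}{13}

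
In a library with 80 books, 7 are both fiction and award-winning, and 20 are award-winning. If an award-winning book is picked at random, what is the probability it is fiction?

P(A ∩ B) = 7/80
P(B) = 20/80 = 1/4
P(A|B) = P(A ∩ B) / P(B) = (7/80) / (1/4) = 7/20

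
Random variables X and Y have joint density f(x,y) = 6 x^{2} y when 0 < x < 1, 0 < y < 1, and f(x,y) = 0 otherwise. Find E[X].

E[X] = ∫_0^1 ∫_0^1 x × f(x,y) dy dx
= ∫_0^1 ∫_0^1 x × (6 x^{2} y) dy dx
= \frac{3}{4}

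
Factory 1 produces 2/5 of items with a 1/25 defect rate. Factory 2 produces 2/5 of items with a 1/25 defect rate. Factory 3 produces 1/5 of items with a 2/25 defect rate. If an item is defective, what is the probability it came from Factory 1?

Using Bayes' theorem:
P(F1) = 2/5, P(D|F1) = 1/25
P(F2) = 2/5, P(D|F2) = 1/25
P(F3) = 1/5, P(D|F3) = 2/25
P(D) = P(D|F1)P(F1) + P(D|F2)P(F2) + P(D|F3)P(F3)
     = \frac{6}{125}
P(F1|D) = P(D|F1)P(F1) / P(D)
= \frac{1}{3}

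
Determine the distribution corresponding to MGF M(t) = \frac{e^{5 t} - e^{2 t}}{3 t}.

The MGF M(t) = \frac{e^{5 t} - e^{2 t}}{3 t} is the standard form for the Uniform distribution.
Comparing with the known MGF formula identifies: Uniform(2, 5)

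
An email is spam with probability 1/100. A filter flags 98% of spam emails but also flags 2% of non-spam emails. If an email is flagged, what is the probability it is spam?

Let D = the rare event, + = positive/flagged.
P(D) = 1/100
P(+|D) = 98/100 = 49/50
P(+|D') = 2/100 = 1/50
P(+) = P(+|D)P(D) + P(+|D')P(D')
     = \frac{49}{50} × \frac{1}{100} + \frac{1}{50} × \frac{99}{100}
     = \frac{37}{1250}
P(D|+) = P(+|D)P(D)/P(+) = \frac{49}{148}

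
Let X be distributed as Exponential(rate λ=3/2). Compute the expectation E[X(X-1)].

E[X(X-1)] = E[X² - X] = E[X²] - E[X]
E[X] = \frac{2}{3}
E[X²] = Var(X) + (E[X])² = \frac{4}{9} + (\frac{2}{3})² = \frac{8}{9}
E[X(X-1)] = \frac{8}{9} - \frac{2}{3} = \frac{2}{9}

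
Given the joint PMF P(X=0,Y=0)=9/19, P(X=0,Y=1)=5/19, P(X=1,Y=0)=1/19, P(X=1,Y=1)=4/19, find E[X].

First find marginal of X:
P(X=0) = 14/19
P(X=1) = 5/19
E[X] = 0 × 14/19 + 1 × 5/19 = 5/19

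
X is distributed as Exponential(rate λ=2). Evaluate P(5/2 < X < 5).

P(5/2 < X < 5) = ∫_{5/2}^{5} f(x) dx
where f(x) = 2 e^{- 2 x}
= - \frac{1 - e^{5}}{e^{10}}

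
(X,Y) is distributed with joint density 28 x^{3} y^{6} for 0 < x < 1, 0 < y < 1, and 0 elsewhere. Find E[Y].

E[Y] = ∫_0^1 ∫_0^1 y × f(x,y) dx dy
= \frac{7}{8}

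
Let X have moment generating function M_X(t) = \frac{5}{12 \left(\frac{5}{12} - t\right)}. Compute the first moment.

To find E[X], compute M^(1)(0):
M^(1)(t) = \frac{5}{12 \left(\frac{5}{12} - t\right)^{2}}
M^(1)(0) = \frac{12}{5}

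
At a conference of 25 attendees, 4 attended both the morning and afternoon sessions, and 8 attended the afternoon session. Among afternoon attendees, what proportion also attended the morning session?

P(A ∩ B) = 4/25
P(B) = 8/25
P(A|B) = P(A ∩ B) / P(B) = (4/25) / (8/25) = 1/2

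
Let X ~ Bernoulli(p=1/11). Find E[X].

For X ~ Bernoulli(p=1/11), the expected value is:
E[X] = \frac{1}{11}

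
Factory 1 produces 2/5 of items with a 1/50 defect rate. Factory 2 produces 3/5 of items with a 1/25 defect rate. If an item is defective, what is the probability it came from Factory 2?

Using Bayes' theorem:
P(F1) = 2/5, P(D|F1) = 1/50
P(F2) = 3/5, P(D|F2) = 1/25
P(D) = P(D|F1)P(F1) + P(D|F2)P(F2)
     = \frac{4}{125}
P(F2|D) = P(D|F2)P(F2) / P(D)
= \frac{3}{4}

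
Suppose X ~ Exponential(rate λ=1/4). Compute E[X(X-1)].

E[X(X-1)] = E[X² - X] = E[X²] - E[X]
E[X] = 4
E[X²] = Var(X) + (E[X])² = 16 + (4)² = 32
E[X(X-1)] = 32 - 4 = 28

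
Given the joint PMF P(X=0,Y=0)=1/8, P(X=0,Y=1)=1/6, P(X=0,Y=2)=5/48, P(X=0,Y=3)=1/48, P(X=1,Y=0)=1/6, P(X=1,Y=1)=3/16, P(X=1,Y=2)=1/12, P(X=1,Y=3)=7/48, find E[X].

First find marginal of X:
P(X=0) = 5/12
P(X=1) = 7/12
E[X] = 0 × 5/12 + 1 × 7/12 = 7/12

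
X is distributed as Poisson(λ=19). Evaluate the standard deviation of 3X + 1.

For X ~ Poisson(λ=19):
Var(X) = 19
SD(X) = √(Var(X)) = √(19) = \sqrt{19}
SD(3X + 1) = |3| × SD(X) = 3 × \sqrt{19} = 3 \sqrt{19}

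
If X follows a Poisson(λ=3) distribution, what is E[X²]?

Using the identity E[X²] = Var(X) + (E[X])²:
E[X] = 3
Var(X) = 3
E[X²] = 3 + (3)²
= 12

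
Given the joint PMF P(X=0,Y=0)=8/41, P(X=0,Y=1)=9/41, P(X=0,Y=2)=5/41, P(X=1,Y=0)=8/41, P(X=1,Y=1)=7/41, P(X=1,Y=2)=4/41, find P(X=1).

P(X=1) = P(X=1,Y=0) + P(X=1,Y=1) + P(X=1,Y=2)
= 8/41 + 7/41 + 4/41
= 19/41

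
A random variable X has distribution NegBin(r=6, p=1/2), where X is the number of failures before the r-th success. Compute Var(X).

For X ~ NegBin(r=6, p=1/2), where X is the number of failures before the r-th success:
Var(X) = 12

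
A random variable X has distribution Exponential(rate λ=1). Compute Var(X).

For X ~ Exponential(rate λ=1):
Var(X) = 1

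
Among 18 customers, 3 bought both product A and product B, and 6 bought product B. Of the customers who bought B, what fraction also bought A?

P(A ∩ B) = 3/18 = 1/6
P(B) = 6/18 = 1/3
P(A|B) = P(A ∩ B) / P(B) = (1/6) / (1/3) = 1/2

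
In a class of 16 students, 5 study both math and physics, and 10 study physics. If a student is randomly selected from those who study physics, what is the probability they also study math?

P(A ∩ B) = 5/16
P(B) = 10/16 = 5/8
P(A|B) = P(A ∩ B) / P(B) = (5/16) / (5/8) = 1/2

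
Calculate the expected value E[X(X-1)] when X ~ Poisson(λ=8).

E[X(X-1)] = E[X² - X] = E[X²] - E[X]
E[X] = 8
E[X²] = Var(X) + (E[X])² = 8 + (8)² = 72
E[X(X-1)] = 72 - 8 = 64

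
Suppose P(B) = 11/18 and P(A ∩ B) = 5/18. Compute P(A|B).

P(A|B) = P(A ∩ B) / P(B)
= (5/18) / (11/18)
= 5/11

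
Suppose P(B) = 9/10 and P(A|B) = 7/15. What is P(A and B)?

By definition, P(A|B) = P(A ∩ B) / P(B)
So P(A ∩ B) = P(A|B) × P(B)
= 7/15 × 9/10
= 21/50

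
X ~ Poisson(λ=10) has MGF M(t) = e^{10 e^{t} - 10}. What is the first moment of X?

To find E[X], compute M^(1)(0):
M^(1)(t) = 10 e^{t} e^{10 e^{t} - 10}
M^(1)(0) = 10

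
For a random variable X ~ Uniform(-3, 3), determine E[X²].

Using the identity E[X²] = Var(X) + (E[X])²:
E[X] = 0
Var(X) = 3
E[X²] = 3 + (0)²
= 3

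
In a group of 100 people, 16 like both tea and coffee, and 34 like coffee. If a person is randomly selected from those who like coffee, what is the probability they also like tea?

P(A ∩ B) = 16/100 = 4/25
P(B) = 34/100 = 17/50
P(A|B) = P(A ∩ B) / P(B) = (4/25) / (17/50) = 8/17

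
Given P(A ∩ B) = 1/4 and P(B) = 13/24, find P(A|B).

P(A|B) = P(A ∩ B) / P(B)
= (1/4) / (13/24)
= 6/13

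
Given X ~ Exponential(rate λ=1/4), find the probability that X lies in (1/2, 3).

P(1/2 < X < 3) = ∫_{1/2}^{3} f(x) dx
where f(x) = \frac{e^{- \frac{x}{4}}}{4}
= - \frac{1}{e^{\frac{3}{4}}} + e^{- \frac{1}{8}}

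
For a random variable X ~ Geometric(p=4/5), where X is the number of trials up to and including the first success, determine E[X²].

Using the identity E[X²] = Var(X) + (E[X])²:
E[X] = \frac{5}{4}
Var(X) = \frac{5}{16}
E[X²] = \frac{5}{16} + (\frac{5}{4})²
= \frac{15}{8}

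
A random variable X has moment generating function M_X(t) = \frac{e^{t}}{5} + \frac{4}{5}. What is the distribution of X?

The MGF M(t) = \frac{e^{t}}{5} + \frac{4}{5} is the standard form for the Bernoulli distribution.
Comparing with the known MGF formula identifies: Bernoulli(p=1/5)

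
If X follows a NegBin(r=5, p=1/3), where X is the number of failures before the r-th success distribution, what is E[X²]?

Using the identity E[X²] = Var(X) + (E[X])²:
E[X] = 10
Var(X) = 30
E[X²] = 30 + (10)²
= 130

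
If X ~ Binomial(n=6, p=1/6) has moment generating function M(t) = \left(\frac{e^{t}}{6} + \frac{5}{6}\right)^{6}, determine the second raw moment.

To find E[X^2], compute M^(2)(0):
M^(1)(t) = \left(\frac{e^{t}}{6} + \frac{5}{6}\right)^{5} e^{t}
M^(2)(t) = \left(\frac{e^{t}}{6} + \frac{5}{6}\right)^{5} e^{t} + \frac{5 \left(\frac{e^{t}}{6} + \frac{5}{6}\right)^{4} e^{2 t}}{6}
M^(2)(0) = \frac{11}{6}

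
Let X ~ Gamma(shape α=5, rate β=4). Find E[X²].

Using the identity E[X²] = Var(X) + (E[X])²:
E[X] = \frac{5}{4}
Var(X) = \frac{5}{16}
E[X²] = \frac{5}{16} + (\frac{5}{4})²
= \frac{15}{8}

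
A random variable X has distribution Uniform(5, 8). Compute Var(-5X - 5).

For X ~ Uniform(5, 8):
Var(X) = \frac{3}{4}
Var(-5X - 5) = (-5)² × Var(X) = 25 × \frac{3}{4} = \frac{75}{4}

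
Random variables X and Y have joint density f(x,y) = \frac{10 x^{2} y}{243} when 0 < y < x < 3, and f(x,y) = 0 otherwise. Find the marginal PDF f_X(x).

f_X(x) = ∫_0^x \frac{10 x^{2} y}{243} dy = \frac{5 x^{4}}{243}
for 0 < x < 3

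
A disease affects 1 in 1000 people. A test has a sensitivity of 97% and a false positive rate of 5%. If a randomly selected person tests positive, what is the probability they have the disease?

Let D = the rare event, + = positive/flagged.
P(D) = 1/1000
P(+|D) = 97/100
P(+|D') = 5/100 = 1/20
P(+) = P(+|D)P(D) + P(+|D')P(D')
     = \frac{97}{100} × \frac{1}{1000} + \frac{1}{20} × \frac{999}{1000}
     = \frac{1273}{25000}
P(D|+) = P(+|D)P(D)/P(+) = \frac{97}{5092}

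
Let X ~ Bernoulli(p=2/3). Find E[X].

For X ~ Bernoulli(p=2/3), the expected value is:
E[X] = \frac{2}{3}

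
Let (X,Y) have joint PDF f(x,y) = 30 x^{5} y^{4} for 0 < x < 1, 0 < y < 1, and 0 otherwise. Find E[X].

E[X] = ∫_0^1 ∫_0^1 x × f(x,y) dy dx
= ∫_0^1 ∫_0^1 x × (30 x^{5} y^{4}) dy dx
= \frac{6}{7}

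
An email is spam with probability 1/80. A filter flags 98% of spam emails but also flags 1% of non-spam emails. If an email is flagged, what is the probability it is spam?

Let D = the rare event, + = positive/flagged.
P(D) = 1/80
P(+|D) = 98/100 = 49/50
P(+|D') = 1/100
P(+) = P(+|D)P(D) + P(+|D')P(D')
     = \frac{49}{50} × \frac{1}{80} + \frac{1}{100} × \frac{79}{80}
     = \frac{177}{8000}
P(D|+) = P(+|D)P(D)/P(+) = \frac{98}{177}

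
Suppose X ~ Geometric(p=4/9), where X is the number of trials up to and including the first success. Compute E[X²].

Using the identity E[X²] = Var(X) + (E[X])²:
E[X] = \frac{9}{4}
Var(X) = \frac{45}{16}
E[X²] = \frac{45}{16} + (\frac{9}{4})²
= \frac{63}{8}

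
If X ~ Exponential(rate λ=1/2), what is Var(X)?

For X ~ Exponential(rate λ=1/2):
Var(X) = 4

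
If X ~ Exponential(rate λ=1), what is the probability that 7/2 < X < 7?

P(7/2 < X < 7) = ∫_{7/2}^{7} f(x) dx
where f(x) = e^{- x}
= - \frac{1}{e^{7}} + e^{- \frac{7}{2}}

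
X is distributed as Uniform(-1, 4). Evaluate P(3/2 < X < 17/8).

P(3/2 < X < 17/8) = ∫_{3/2}^{17/8} f(x) dx
where f(x) = \frac{1}{5}
= \frac{1}{8}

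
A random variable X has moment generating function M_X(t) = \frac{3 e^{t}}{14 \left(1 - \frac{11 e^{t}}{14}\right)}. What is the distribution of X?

The MGF M(t) = \frac{3 e^{t}}{14 \left(1 - \frac{11 e^{t}}{14}\right)} is the standard form for the Geometric distribution.
Comparing with the known MGF formula identifies: Geometric(p=3/14), X = trial number of first success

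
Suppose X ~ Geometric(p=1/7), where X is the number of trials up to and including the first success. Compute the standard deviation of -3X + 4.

For X ~ Geometric(p=1/7), where X is the number of trials up to and including the first success:
Var(X) = 42
SD(X) = √(Var(X)) = √(42) = \sqrt{42}
SD(-3X + 4) = |-3| × SD(X) = 3 × \sqrt{42} = 3 \sqrt{42}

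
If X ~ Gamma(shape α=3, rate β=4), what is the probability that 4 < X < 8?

P(4 < X < 8) = ∫_{4}^{8} f(x) dx
where f(x) = 32 x^{2} e^{- 4 x}
= \frac{5 \left(-109 + 29 e^{16}\right)}{e^{32}}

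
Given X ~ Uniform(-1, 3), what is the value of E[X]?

For X ~ Uniform(-1, 3), the expected value is:
E[X] = 1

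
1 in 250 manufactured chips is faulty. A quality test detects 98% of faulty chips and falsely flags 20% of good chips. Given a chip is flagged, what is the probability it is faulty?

Let D = the rare event, + = positive/flagged.
P(D) = 1/250
P(+|D) = 98/100 = 49/50
P(+|D') = 20/100 = 1/5
P(+) = P(+|D)P(D) + P(+|D')P(D')
     = \frac{49}{50} × \frac{1}{250} + \frac{1}{5} × \frac{249}{250}
     = \frac{2539}{12500}
P(D|+) = P(+|D)P(D)/P(+) = \frac{49}{2539}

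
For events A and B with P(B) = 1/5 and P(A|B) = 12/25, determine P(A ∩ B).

By definition, P(A|B) = P(A ∩ B) / P(B)
So P(A ∩ B) = P(A|B) × P(B)
= 12/25 × 1/5
= 12/125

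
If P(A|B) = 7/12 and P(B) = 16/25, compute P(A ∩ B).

By definition, P(A|B) = P(A ∩ B) / P(B)
So P(A ∩ B) = P(A|B) × P(B)
= 7/12 × 16/25
= 28/75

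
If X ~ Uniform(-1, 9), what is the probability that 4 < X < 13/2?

P(4 < X < 13/2) = ∫_{4}^{13/2} f(x) dx
where f(x) = \frac{1}{10}
= \frac{1}{4}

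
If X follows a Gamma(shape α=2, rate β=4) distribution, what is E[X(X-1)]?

E[X(X-1)] = E[X² - X] = E[X²] - E[X]
E[X] = \frac{1}{2}
E[X²] = Var(X) + (E[X])² = \frac{1}{8} + (\frac{1}{2})² = \frac{3}{8}
E[X(X-1)] = \frac{3}{8} - \frac{1}{2} = - \frac{1}{8}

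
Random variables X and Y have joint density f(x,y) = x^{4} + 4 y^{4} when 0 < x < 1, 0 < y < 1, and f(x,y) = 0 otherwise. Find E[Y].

E[Y] = ∫_0^1 ∫_0^1 y × f(x,y) dx dy
= \frac{23}{30}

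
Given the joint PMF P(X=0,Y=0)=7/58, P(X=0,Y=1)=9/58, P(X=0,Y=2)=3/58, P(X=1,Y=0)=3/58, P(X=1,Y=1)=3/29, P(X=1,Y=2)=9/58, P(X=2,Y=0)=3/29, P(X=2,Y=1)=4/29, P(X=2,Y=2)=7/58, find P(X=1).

P(X=1) = P(X=1,Y=0) + P(X=1,Y=1) + P(X=1,Y=2)
= 3/58 + 3/29 + 9/58
= 9/29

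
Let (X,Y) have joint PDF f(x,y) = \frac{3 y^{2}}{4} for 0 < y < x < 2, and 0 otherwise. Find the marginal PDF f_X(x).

f_X(x) = ∫_0^x \frac{3 y^{2}}{4} dy = \frac{x^{3}}{4}
for 0 < x < 2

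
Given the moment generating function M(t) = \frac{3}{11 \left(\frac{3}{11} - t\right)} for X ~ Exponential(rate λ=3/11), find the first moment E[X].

To find E[X], compute M^(1)(0):
M^(1)(t) = \frac{3}{11 \left(\frac{3}{11} - t\right)^{2}}
M^(1)(0) = \frac{11}{3}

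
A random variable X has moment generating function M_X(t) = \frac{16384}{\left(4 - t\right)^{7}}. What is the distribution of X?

The MGF M(t) = \frac{16384}{\left(4 - t\right)^{7}} is the standard form for the Gamma distribution.
Comparing with the known MGF formula identifies: Gamma(shape α=7, rate β=4)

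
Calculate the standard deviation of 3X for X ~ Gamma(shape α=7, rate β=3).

For X ~ Gamma(shape α=7, rate β=3):
Var(X) = \frac{7}{9}
SD(X) = √(Var(X)) = √(\frac{7}{9}) = \frac{\sqrt{7}}{3}
SD(3X) = |3| × SD(X) = 3 × \frac{\sqrt{7}}{3} = \sqrt{7}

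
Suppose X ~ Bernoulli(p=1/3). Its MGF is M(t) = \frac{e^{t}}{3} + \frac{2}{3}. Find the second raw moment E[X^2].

To find E[X^2], compute M^(2)(0):
M^(1)(t) = \frac{e^{t}}{3}
M^(2)(t) = \frac{e^{t}}{3}
M^(2)(0) = \frac{1}{3}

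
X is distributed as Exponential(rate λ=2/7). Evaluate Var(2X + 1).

For X ~ Exponential(rate λ=2/7):
Var(X) = \frac{49}{4}
Var(2X + 1) = (2)² × Var(X) = 4 × \frac{49}{4} = 49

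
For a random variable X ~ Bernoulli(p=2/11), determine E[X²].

Using the identity E[X²] = Var(X) + (E[X])²:
E[X] = \frac{2}{11}
Var(X) = \frac{18}{121}
E[X²] = \frac{18}{121} + (\frac{2}{11})²
= \frac{2}{11}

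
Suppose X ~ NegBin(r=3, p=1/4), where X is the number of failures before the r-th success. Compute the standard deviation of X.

For X ~ NegBin(r=3, p=1/4), where X is the number of failures before the r-th success:
Var(X) = 36
SD(X) = √(Var(X)) = √(36) = 6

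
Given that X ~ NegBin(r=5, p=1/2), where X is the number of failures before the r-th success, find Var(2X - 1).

For X ~ NegBin(r=5, p=1/2), where X is the number of failures before the r-th success:
Var(X) = 10
Var(2X - 1) = (2)² × Var(X) = 4 × 10 = 40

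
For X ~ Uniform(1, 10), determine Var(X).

For X ~ Uniform(1, 10):
Var(X) = \frac{27}{4}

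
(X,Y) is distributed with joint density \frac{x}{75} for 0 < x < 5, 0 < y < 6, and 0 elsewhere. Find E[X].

f_X(x) = ∫_0^6 \frac{x}{75} dy = \frac{2 x}{25}
E[X] = ∫_0^5 x × (\frac{2 x}{25}) dx = \frac{10}{3}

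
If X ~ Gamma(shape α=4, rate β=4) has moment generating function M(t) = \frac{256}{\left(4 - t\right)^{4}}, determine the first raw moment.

To find E[X], compute M^(1)(0):
M^(1)(t) = \frac{1024}{\left(4 - t\right)^{5}}
M^(1)(0) = 1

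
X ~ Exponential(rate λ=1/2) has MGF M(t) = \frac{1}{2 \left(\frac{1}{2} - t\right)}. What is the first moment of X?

To find E[X], compute M^(1)(0):
M^(1)(t) = \frac{1}{2 \left(\frac{1}{2} - t\right)^{2}}
M^(1)(0) = 2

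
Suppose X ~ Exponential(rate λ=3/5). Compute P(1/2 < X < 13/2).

P(1/2 < X < 13/2) = ∫_{1/2}^{13/2} f(x) dx
where f(x) = \frac{3 e^{- \frac{3 x}{5}}}{5}
= - \frac{1 - e^{\frac{18}{5}}}{e^{\frac{39}{10}}}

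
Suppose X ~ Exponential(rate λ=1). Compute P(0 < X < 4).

P(0 < X < 4) = ∫_{0}^{4} f(x) dx
where f(x) = e^{- x}
= 1 - e^{-4}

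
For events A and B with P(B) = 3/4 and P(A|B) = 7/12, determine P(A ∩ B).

By definition, P(A|B) = P(A ∩ B) / P(B)
So P(A ∩ B) = P(A|B) × P(B)
= 7/12 × 3/4
= 7/16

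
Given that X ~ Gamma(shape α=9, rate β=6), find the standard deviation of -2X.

For X ~ Gamma(shape α=9, rate β=6):
Var(X) = \frac{1}{4}
SD(X) = √(Var(X)) = √(\frac{1}{4}) = \frac{1}{2}
SD(-2X) = |-2| × SD(X) = 2 × \frac{1}{2} = 1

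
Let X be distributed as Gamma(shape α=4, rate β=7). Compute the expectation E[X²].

Using the identity E[X²] = Var(X) + (E[X])²:
E[X] = \frac{4}{7}
Var(X) = \frac{4}{49}
E[X²] = \frac{4}{49} + (\frac{4}{7})²
= \frac{20}{49}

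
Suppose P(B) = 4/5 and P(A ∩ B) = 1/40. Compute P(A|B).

P(A|B) = P(A ∩ B) / P(B)
= (1/40) / (4/5)
= 1/32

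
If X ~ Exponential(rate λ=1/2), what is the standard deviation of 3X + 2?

For X ~ Exponential(rate λ=1/2):
Var(X) = 4
SD(X) = √(Var(X)) = √(4) = 2
SD(3X + 2) = |3| × SD(X) = 3 × 2 = 6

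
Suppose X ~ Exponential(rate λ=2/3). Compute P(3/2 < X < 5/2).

P(3/2 < X < 5/2) = ∫_{3/2}^{5/2} f(x) dx
where f(x) = \frac{2 e^{- \frac{2 x}{3}}}{3}
= - \frac{1}{e^{\frac{5}{3}}} + e^{-1}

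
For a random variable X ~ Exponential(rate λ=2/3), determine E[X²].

Using the identity E[X²] = Var(X) + (E[X])²:
E[X] = \frac{3}{2}
Var(X) = \frac{9}{4}
E[X²] = \frac{9}{4} + (\frac{3}{2})²
= \frac{9}{2}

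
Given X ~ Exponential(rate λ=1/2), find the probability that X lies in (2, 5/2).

P(2 < X < 5/2) = ∫_{2}^{5/2} f(x) dx
where f(x) = \frac{e^{- \frac{x}{2}}}{2}
= - \frac{1}{e^{\frac{5}{4}}} + e^{-1}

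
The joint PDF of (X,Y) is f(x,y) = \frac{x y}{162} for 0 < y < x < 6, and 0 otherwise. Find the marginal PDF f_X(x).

f_X(x) = ∫_0^x \frac{x y}{162} dy = \frac{x^{3}}{324}
for 0 < x < 6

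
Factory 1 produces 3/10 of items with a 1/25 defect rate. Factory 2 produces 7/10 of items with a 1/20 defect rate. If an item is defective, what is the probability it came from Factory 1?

Using Bayes' theorem:
P(F1) = 3/10, P(D|F1) = 1/25
P(F2) = 7/10, P(D|F2) = 1/20
P(D) = P(D|F1)P(F1) + P(D|F2)P(F2)
     = \frac{47}{1000}
P(F1|D) = P(D|F1)P(F1) / P(D)
= \frac{12}{47}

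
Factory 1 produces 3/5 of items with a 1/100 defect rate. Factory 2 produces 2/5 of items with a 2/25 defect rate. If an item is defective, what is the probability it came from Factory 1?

Using Bayes' theorem:
P(F1) = 3/5, P(D|F1) = 1/100
P(F2) = 2/5, P(D|F2) = 2/25
P(D) = P(D|F1)P(F1) + P(D|F2)P(F2)
     = \frac{19}{500}
P(F1|D) = P(D|F1)P(F1) / P(D)
= \frac{3}{19}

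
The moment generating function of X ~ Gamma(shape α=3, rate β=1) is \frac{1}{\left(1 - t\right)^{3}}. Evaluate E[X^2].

To find E[X^2], compute M^(2)(0):
M^(1)(t) = \frac{3}{\left(1 - t\right)^{4}}
M^(2)(t) = \frac{12}{\left(1 - t\right)^{5}}
M^(2)(0) = 12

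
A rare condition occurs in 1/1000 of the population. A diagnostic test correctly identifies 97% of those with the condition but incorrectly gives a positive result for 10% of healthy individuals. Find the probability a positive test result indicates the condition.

Let D = the rare event, + = positive/flagged.
P(D) = 1/1000
P(+|D) = 97/100
P(+|D') = 10/100 = 1/10
P(+) = P(+|D)P(D) + P(+|D')P(D')
     = \frac{97}{100} × \frac{1}{1000} + \frac{1}{10} × \frac{999}{1000}
     = \frac{10087}{100000}
P(D|+) = P(+|D)P(D)/P(+) = \frac{97}{10087}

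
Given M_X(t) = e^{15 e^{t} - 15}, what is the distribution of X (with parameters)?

The MGF M(t) = e^{15 e^{t} - 15} is the standard form for the Poisson distribution.
Comparing with the known MGF formula identifies: Poisson(λ=15)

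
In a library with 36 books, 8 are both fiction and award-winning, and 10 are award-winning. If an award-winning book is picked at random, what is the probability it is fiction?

P(A ∩ B) = 8/36 = 2/9
P(B) = 10/36 = 5/18
P(A|B) = P(A ∩ B) / P(B) = (2/9) / (5/18) = 4/5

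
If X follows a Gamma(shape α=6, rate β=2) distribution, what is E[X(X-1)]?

E[X(X-1)] = E[X² - X] = E[X²] - E[X]
E[X] = 3
E[X²] = Var(X) + (E[X])² = \frac{3}{2} + (3)² = \frac{21}{2}
E[X(X-1)] = \frac{21}{2} - 3 = \frac{15}{2}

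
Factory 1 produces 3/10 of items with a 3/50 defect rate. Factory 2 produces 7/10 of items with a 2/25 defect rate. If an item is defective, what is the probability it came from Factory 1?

Using Bayes' theorem:
P(F1) = 3/10, P(D|F1) = 3/50
P(F2) = 7/10, P(D|F2) = 2/25
P(D) = P(D|F1)P(F1) + P(D|F2)P(F2)
     = \frac{37}{500}
P(F1|D) = P(D|F1)P(F1) / P(D)
= \frac{9}{37}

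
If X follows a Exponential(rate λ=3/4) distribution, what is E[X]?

For X ~ Exponential(rate λ=3/4), the expected value is:
E[X] = \frac{4}{3}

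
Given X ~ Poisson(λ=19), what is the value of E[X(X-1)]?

E[X(X-1)] = E[X² - X] = E[X²] - E[X]
E[X] = 19
E[X²] = Var(X) + (E[X])² = 19 + (19)² = 380
E[X(X-1)] = 380 - 19 = 361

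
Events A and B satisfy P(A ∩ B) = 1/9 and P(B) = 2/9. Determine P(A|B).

P(A|B) = P(A ∩ B) / P(B)
= (1/9) / (2/9)
= 1/2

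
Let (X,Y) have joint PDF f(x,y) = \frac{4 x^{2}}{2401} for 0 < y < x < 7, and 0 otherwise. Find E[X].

f_X(x) = ∫_0^x \frac{4 x^{2}}{2401} dy = \frac{4 x^{3}}{2401}
E[X] = ∫_0^7 x × (\frac{4 x^{3}}{2401}) dx = \frac{28}{5}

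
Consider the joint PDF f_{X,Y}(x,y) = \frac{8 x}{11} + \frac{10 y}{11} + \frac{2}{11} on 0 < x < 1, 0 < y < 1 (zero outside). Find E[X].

E[X] = ∫_0^1 ∫_0^1 x × f(x,y) dy dx
= ∫_0^1 ∫_0^1 x × (\frac{8 x}{11} + \frac{10 y}{11} + \frac{2}{11}) dy dx
= \frac{37}{66}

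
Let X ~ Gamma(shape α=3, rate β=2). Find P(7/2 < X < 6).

P(7/2 < X < 6) = ∫_{7/2}^{6} f(x) dx
where f(x) = 4 x^{2} e^{- 2 x}
= \frac{5 \left(-34 + 13 e^{5}\right)}{2 e^{12}}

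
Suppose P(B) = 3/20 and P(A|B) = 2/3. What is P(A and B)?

By definition, P(A|B) = P(A ∩ B) / P(B)
So P(A ∩ B) = P(A|B) × P(B)
= 2/3 × 3/20
= 1/10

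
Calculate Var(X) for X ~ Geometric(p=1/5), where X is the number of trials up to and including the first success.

For X ~ Geometric(p=1/5), where X is the number of trials up to and including the first success:
Var(X) = 20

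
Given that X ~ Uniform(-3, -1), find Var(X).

For X ~ Uniform(-3, -1):
Var(X) = \frac{1}{3}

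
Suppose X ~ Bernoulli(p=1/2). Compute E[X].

For X ~ Bernoulli(p=1/2), the expected value is:
E[X] = \frac{1}{2}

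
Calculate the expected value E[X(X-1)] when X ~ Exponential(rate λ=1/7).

E[X(X-1)] = E[X² - X] = E[X²] - E[X]
E[X] = 7
E[X²] = Var(X) + (E[X])² = 49 + (7)² = 98
E[X(X-1)] = 98 - 7 = 91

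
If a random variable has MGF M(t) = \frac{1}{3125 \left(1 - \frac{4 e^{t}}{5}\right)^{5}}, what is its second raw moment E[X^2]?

To find E[X^2], compute M^(2)(0):
M^(1)(t) = \frac{4 e^{t}}{3125 \left(1 - \frac{4 e^{t}}{5}\right)^{6}}
M^(2)(t) = \frac{4 e^{t}}{3125 \left(1 - \frac{4 e^{t}}{5}\right)^{6}} + \frac{96 e^{2 t}}{15625 \left(1 - \frac{4 e^{t}}{5}\right)^{7}}
M^(2)(0) = 500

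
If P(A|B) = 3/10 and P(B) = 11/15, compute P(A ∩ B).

By definition, P(A|B) = P(A ∩ B) / P(B)
So P(A ∩ B) = P(A|B) × P(B)
= 3/10 × 11/15
= 11/50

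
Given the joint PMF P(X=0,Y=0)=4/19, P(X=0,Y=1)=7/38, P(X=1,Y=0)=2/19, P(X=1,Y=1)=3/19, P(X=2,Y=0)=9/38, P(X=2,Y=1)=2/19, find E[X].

First find marginal of X:
P(X=0) = 15/38
P(X=1) = 5/19
P(X=2) = 13/38
E[X] = 0 × 15/38 + 1 × 5/19 + 2 × 13/38 = 18/19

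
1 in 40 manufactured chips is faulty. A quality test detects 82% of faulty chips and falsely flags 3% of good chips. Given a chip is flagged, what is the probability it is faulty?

Let D = the rare event, + = positive/flagged.
P(D) = 1/40
P(+|D) = 82/100 = 41/50
P(+|D') = 3/100
P(+) = P(+|D)P(D) + P(+|D')P(D')
     = \frac{41}{50} × \frac{1}{40} + \frac{3}{100} × \frac{39}{40}
     = \frac{199}{4000}
P(D|+) = P(+|D)P(D)/P(+) = \frac{82}{199}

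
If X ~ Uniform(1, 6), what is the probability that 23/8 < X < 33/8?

P(23/8 < X < 33/8) = ∫_{23/8}^{33/8} f(x) dx
where f(x) = \frac{1}{5}
= \frac{1}{4}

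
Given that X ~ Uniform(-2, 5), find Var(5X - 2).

For X ~ Uniform(-2, 5):
Var(X) = \frac{49}{12}
Var(5X - 2) = (5)² × Var(X) = 25 × \frac{49}{12} = \frac{1225}{12}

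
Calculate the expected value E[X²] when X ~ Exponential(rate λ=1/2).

Using the identity E[X²] = Var(X) + (E[X])²:
E[X] = 2
Var(X) = 4
E[X²] = 4 + (2)²
= 8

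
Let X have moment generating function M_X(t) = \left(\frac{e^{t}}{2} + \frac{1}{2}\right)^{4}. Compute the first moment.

To find E[X], compute M^(1)(0):
M^(1)(t) = 2 \left(\frac{e^{t}}{2} + \frac{1}{2}\right)^{3} e^{t}
M^(1)(0) = 2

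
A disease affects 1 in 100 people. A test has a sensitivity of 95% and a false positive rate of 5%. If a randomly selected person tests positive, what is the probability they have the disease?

Let D = the rare event, + = positive/flagged.
P(D) = 1/100
P(+|D) = 95/100 = 19/20
P(+|D') = 5/100 = 1/20
P(+) = P(+|D)P(D) + P(+|D')P(D')
     = \frac{19}{20} × \frac{1}{100} + \frac{1}{20} × \frac{99}{100}
     = \frac{59}{1000}
P(D|+) = P(+|D)P(D)/P(+) = \frac{19}{118}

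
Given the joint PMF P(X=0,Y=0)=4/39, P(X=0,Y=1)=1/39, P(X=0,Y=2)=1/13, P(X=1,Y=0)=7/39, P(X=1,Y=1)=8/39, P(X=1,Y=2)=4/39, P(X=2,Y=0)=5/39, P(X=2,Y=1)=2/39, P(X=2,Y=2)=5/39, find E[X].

First find marginal of X:
P(X=0) = 8/39
P(X=1) = 19/39
P(X=2) = 4/13
E[X] = 0 × 8/39 + 1 × 19/39 + 2 × 4/13 = 43/39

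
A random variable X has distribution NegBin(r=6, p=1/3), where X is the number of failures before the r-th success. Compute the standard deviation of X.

For X ~ NegBin(r=6, p=1/3), where X is the number of failures before the r-th success:
Var(X) = 36
SD(X) = √(Var(X)) = √(36) = 6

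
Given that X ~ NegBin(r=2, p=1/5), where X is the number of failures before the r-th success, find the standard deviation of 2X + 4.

For X ~ NegBin(r=2, p=1/5), where X is the number of failures before the r-th success:
Var(X) = 40
SD(X) = √(Var(X)) = √(40) = 2 \sqrt{10}
SD(2X + 4) = |2| × SD(X) = 2 × 2 \sqrt{10} = 4 \sqrt{10}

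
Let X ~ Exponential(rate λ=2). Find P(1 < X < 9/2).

P(1 < X < 9/2) = ∫_{1}^{9/2} f(x) dx
where f(x) = 2 e^{- 2 x}
= - \frac{1 - e^{7}}{e^{9}}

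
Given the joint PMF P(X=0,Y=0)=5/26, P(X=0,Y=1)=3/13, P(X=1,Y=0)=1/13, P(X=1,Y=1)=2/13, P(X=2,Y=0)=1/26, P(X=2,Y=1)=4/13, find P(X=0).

P(X=0) = P(X=0,Y=0) + P(X=0,Y=1)
= 5/26 + 3/13
= 11/26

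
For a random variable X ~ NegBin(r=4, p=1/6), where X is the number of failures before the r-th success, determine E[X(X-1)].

E[X(X-1)] = E[X² - X] = E[X²] - E[X]
E[X] = 20
E[X²] = Var(X) + (E[X])² = 120 + (20)² = 520
E[X(X-1)] = 520 - 20 = 500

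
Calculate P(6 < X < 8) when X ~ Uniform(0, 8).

P(6 < X < 8) = ∫_{6}^{8} f(x) dx
where f(x) = \frac{1}{8}
= \frac{1}{4}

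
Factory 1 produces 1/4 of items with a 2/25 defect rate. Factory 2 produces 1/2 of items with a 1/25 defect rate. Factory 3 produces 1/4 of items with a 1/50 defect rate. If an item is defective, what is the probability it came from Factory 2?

Using Bayes' theorem:
P(F1) = 1/4, P(D|F1) = 2/25
P(F2) = 1/2, P(D|F2) = 1/25
P(F3) = 1/4, P(D|F3) = 1/50
P(D) = P(D|F1)P(F1) + P(D|F2)P(F2) + P(D|F3)P(F3)
     = \frac{9}{200}
P(F2|D) = P(D|F2)P(F2) / P(D)
= \frac{4}{9}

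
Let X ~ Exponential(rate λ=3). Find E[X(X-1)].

E[X(X-1)] = E[X² - X] = E[X²] - E[X]
E[X] = \frac{1}{3}
E[X²] = Var(X) + (E[X])² = \frac{1}{9} + (\frac{1}{3})² = \frac{2}{9}
E[X(X-1)] = \frac{2}{9} - \frac{1}{3} = - \frac{1}{9}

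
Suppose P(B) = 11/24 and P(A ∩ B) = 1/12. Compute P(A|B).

P(A|B) = P(A ∩ B) / P(B)
= (1/12) / (11/24)
= 2/11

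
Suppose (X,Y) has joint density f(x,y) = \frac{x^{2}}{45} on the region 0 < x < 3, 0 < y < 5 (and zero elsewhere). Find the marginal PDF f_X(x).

f_X(x) = ∫_0^5 f(x,y) dy
= ∫_0^5 \frac{x^{2}}{45} dy
= \frac{x^{2}}{9} for 0 < x < 3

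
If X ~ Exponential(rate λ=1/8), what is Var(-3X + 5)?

For X ~ Exponential(rate λ=1/8):
Var(X) = 64
Var(-3X + 5) = (-3)² × Var(X) = 9 × 64 = 576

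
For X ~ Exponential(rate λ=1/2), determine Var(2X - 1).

For X ~ Exponential(rate λ=1/2):
Var(X) = 4
Var(2X - 1) = (2)² × Var(X) = 4 × 4 = 16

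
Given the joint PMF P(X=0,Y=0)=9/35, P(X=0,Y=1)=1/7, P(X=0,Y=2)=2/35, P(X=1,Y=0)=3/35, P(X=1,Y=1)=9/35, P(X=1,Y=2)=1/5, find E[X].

First find marginal of X:
P(X=0) = 16/35
P(X=1) = 19/35
E[X] = 0 × 16/35 + 1 × 19/35 = 19/35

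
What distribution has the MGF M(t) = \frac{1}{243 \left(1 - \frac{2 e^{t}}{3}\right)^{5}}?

The MGF M(t) = \frac{1}{243 \left(1 - \frac{2 e^{t}}{3}\right)^{5}} is the standard form for the NegativeBinomial distribution.
Comparing with the known MGF formula identifies: NegBin(r=5, p=1/3), X = failures before r-th success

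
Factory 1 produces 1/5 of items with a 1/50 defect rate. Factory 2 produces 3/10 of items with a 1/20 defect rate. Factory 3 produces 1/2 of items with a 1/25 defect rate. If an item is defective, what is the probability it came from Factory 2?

Using Bayes' theorem:
P(F1) = 1/5, P(D|F1) = 1/50
P(F2) = 3/10, P(D|F2) = 1/20
P(F3) = 1/2, P(D|F3) = 1/25
P(D) = P(D|F1)P(F1) + P(D|F2)P(F2) + P(D|F3)P(F3)
     = \frac{39}{1000}
P(F2|D) = P(D|F2)P(F2) / P(D)
= \frac{5}{13}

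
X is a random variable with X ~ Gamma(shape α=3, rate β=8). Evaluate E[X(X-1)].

E[X(X-1)] = E[X² - X] = E[X²] - E[X]
E[X] = \frac{3}{8}
E[X²] = Var(X) + (E[X])² = \frac{3}{64} + (\frac{3}{8})² = \frac{3}{16}
E[X(X-1)] = \frac{3}{16} - \frac{3}{8} = - \frac{3}{16}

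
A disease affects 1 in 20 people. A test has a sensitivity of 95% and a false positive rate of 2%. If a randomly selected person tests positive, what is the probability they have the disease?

Let D = the rare event, + = positive/flagged.
P(D) = 1/20
P(+|D) = 95/100 = 19/20
P(+|D') = 2/100 = 1/50
P(+) = P(+|D)P(D) + P(+|D')P(D')
     = \frac{19}{20} × \frac{1}{20} + \frac{1}{50} × \frac{19}{20}
     = \frac{133}{2000}
P(D|+) = P(+|D)P(D)/P(+) = \frac{5}{7}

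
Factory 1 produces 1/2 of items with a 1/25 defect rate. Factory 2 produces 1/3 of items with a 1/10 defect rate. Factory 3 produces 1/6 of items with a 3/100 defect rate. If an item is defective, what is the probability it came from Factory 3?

Using Bayes' theorem:
P(F1) = 1/2, P(D|F1) = 1/25
P(F2) = 1/3, P(D|F2) = 1/10
P(F3) = 1/6, P(D|F3) = 3/100
P(D) = P(D|F1)P(F1) + P(D|F2)P(F2) + P(D|F3)P(F3)
     = \frac{7}{120}
P(F3|D) = P(D|F3)P(F3) / P(D)
= \frac{3}{35}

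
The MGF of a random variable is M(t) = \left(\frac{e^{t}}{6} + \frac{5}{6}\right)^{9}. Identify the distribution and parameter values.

The MGF M(t) = \left(\frac{e^{t}}{6} + \frac{5}{6}\right)^{9} is the standard form for the Binomial distribution.
Comparing with the known MGF formula identifies: Binomial(n=9, p=1/6)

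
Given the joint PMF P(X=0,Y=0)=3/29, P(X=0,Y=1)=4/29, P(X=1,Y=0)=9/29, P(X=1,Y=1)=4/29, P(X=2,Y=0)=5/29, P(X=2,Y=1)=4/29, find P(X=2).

P(X=2) = P(X=2,Y=0) + P(X=2,Y=1)
= 5/29 + 4/29
= 9/29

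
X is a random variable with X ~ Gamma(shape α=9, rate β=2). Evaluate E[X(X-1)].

E[X(X-1)] = E[X² - X] = E[X²] - E[X]
E[X] = \frac{9}{2}
E[X²] = Var(X) + (E[X])² = \frac{9}{4} + (\frac{9}{2})² = \frac{45}{2}
E[X(X-1)] = \frac{45}{2} - \frac{9}{2} = 18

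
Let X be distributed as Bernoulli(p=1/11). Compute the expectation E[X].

For X ~ Bernoulli(p=1/11), the expected value is:
E[X] = \frac{1}{11}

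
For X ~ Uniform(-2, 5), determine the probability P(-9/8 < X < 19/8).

P(-9/8 < X < 19/8) = ∫_{-9/8}^{19/8} f(x) dx
where f(x) = \frac{1}{7}
= \frac{1}{2}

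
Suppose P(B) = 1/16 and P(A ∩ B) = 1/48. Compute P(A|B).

P(A|B) = P(A ∩ B) / P(B)
= (1/48) / (1/16)
= 1/3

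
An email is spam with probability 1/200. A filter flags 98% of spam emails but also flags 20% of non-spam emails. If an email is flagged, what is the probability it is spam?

Let D = the rare event, + = positive/flagged.
P(D) = 1/200
P(+|D) = 98/100 = 49/50
P(+|D') = 20/100 = 1/5
P(+) = P(+|D)P(D) + P(+|D')P(D')
     = \frac{49}{50} × \frac{1}{200} + \frac{1}{5} × \frac{199}{200}
     = \frac{2039}{10000}
P(D|+) = P(+|D)P(D)/P(+) = \frac{49}{2039}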